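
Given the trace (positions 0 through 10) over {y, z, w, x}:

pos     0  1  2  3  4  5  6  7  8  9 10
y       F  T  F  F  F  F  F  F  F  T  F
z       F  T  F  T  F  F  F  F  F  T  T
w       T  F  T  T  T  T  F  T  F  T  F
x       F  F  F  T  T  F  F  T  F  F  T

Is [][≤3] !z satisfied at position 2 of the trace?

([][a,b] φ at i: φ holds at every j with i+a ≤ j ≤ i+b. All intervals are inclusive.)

Check !z at every j in [2,5]:
  j=2: true
  j=3: false
  j=4: true
  j=5: true
Fails at j=3 → formula fails.

No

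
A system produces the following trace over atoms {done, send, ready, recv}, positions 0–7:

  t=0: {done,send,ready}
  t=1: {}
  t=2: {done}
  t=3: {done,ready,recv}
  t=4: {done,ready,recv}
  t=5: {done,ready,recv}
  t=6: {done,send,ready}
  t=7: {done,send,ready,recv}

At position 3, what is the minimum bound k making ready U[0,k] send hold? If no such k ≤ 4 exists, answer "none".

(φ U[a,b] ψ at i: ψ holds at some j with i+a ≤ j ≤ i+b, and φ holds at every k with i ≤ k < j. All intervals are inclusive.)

3

Need earliest j ≥ 3 with send, and ready at every k in [3,j-1].
  j=3: rhs fails.
  j=4: rhs fails.
  j=5: rhs fails.
  j=6: rhs holds; lhs holds on [3,5]. k = 3.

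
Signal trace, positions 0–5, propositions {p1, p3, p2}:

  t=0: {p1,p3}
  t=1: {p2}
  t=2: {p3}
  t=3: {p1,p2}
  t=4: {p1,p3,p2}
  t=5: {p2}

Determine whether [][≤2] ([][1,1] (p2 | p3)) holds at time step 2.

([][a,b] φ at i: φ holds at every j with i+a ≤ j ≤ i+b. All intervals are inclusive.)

True

Check [][1,1] (p2 | p3) at every j in [2,4]:
  j=2: holds on [3,3]
  j=3: holds on [4,4]
  j=4: holds on [5,5]
All positions satisfy it → formula holds.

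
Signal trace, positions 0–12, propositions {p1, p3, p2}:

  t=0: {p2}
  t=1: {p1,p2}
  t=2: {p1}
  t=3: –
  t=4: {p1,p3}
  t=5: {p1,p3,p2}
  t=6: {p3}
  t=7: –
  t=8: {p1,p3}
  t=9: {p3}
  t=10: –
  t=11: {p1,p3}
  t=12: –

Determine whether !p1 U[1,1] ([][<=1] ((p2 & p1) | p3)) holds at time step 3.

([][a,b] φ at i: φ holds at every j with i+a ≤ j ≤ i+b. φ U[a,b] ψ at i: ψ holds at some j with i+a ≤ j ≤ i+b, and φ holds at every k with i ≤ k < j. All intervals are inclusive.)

Need some j in [4,4] with [][<=1] ((p2 & p1) | p3), and !p1 at every k in [3,j-1].
  j=4: [][<=1] ((p2 & p1) | p3) holds; !p1 holds at every k in [3,3] → satisfied.

Holds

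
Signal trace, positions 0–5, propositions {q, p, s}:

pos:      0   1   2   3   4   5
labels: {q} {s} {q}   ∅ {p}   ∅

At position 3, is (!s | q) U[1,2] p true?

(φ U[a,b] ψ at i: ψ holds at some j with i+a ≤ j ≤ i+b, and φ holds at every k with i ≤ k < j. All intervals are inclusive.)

Holds

Need some j in [4,5] with p, and (!s | q) at every k in [3,j-1].
  j=4: p holds; (!s | q) holds at every k in [3,3] → satisfied.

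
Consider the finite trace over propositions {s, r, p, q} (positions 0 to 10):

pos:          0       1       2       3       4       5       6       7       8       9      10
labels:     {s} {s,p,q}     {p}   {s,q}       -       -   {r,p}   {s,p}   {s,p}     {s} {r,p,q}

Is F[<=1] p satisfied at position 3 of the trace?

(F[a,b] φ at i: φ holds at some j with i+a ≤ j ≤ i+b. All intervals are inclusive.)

No

Check p at each j in [3,4]:
  j=3: false
  j=4: false
No position in the window satisfies it → formula fails.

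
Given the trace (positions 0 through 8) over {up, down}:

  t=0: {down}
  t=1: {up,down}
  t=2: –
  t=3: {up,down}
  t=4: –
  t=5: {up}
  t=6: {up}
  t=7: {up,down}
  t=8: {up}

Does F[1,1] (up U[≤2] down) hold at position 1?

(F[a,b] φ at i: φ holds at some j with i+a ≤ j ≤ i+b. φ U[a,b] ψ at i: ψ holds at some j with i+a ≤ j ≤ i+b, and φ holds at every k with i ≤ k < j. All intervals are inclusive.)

Check (up U[≤2] down) at each j in [2,2]:
  j=2: fails
No position in the window satisfies it → formula fails.

No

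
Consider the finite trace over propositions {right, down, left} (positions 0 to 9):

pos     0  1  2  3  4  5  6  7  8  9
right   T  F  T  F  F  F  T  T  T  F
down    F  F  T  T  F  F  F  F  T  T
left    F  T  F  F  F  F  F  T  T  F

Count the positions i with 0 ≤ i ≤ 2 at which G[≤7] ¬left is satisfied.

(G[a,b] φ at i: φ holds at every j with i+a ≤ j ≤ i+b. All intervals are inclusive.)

0

Evaluate at each i in [0,2]:
  i=0: ✗ (fails at j=1)
  i=1: ✗ (fails at j=1)
  i=2: ✗ (fails at j=7)
Positions where it holds: {} → 0.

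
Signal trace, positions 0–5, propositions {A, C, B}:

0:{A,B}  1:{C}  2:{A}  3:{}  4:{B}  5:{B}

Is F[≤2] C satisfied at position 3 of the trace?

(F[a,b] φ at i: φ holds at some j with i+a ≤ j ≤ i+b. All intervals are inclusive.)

Check C at each j in [3,5]:
  j=3: false
  j=4: false
  j=5: false
No position in the window satisfies it → formula fails.

Does not hold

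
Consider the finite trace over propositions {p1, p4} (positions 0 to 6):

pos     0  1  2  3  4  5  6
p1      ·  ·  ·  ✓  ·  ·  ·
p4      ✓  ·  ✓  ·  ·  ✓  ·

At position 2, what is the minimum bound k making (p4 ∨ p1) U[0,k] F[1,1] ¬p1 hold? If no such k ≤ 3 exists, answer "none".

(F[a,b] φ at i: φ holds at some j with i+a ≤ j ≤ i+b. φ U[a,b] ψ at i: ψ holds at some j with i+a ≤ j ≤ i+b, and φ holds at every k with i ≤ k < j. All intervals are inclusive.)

1

Need earliest j ≥ 2 with F[1,1] ¬p1, and (p4 ∨ p1) at every k in [2,j-1].
  j=2: rhs fails.
  j=3: rhs holds; lhs holds on [2,2]. k = 1.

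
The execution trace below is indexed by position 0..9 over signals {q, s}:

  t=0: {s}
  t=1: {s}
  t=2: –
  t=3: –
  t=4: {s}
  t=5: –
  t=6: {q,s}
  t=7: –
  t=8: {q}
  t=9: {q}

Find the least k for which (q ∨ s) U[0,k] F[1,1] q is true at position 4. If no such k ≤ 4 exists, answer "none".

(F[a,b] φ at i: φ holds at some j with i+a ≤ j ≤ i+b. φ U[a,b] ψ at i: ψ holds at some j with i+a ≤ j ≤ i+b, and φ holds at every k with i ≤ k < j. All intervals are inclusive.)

1

Need earliest j ≥ 4 with F[1,1] q, and (q ∨ s) at every k in [4,j-1].
  j=4: rhs fails.
  j=5: rhs holds; lhs holds on [4,4]. k = 1.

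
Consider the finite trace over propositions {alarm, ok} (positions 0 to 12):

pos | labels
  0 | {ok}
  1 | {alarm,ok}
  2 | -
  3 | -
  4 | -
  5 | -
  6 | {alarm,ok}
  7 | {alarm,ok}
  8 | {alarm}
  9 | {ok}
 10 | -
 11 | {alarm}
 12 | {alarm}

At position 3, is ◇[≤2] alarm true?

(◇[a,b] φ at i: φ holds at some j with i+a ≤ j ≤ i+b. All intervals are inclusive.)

False

Check alarm at each j in [3,5]:
  j=3: false
  j=4: false
  j=5: false
No position in the window satisfies it → formula fails.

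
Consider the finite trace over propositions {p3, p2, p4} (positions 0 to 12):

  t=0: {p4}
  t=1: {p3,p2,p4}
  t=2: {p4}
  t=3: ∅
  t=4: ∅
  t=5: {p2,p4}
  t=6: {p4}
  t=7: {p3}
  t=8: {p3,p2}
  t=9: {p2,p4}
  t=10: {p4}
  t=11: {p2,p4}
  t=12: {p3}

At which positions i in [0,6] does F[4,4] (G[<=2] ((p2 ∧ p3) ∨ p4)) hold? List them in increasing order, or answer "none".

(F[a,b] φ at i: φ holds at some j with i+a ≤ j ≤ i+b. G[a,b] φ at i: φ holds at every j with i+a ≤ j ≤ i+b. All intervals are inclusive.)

4, 5

Evaluate at each i in [0,6]:
  i=0: ✗ (none in [4,4])
  i=1: ✗ (none in [5,5])
  i=2: ✗ (none in [6,6])
  i=3: ✗ (none in [7,7])
  i=4: ✓ (witness j=8)
  i=5: ✓ (witness j=9)
  i=6: ✗ (none in [10,10])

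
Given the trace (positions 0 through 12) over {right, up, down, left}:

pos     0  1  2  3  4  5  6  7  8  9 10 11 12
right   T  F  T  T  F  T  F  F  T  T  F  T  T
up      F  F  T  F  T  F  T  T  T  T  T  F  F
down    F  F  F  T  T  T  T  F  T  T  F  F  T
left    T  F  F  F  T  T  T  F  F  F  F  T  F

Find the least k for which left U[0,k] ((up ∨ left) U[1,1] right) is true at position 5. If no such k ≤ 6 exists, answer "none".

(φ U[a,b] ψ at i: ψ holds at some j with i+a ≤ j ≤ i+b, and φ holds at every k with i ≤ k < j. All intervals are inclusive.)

Need earliest j ≥ 5 with ((up ∨ left) U[1,1] right), and left at every k in [5,j-1].
  j=5: rhs fails.
  j=6: rhs fails.
  j=7: rhs holds; lhs holds on [5,6]. k = 2.

2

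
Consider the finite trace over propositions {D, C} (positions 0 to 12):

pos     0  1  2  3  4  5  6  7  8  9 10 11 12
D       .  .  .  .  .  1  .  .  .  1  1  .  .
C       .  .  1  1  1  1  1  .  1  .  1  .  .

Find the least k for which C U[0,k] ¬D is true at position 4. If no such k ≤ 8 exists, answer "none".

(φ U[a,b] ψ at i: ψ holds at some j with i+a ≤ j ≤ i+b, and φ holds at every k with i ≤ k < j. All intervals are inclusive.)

0

Need earliest j ≥ 4 with ¬D, and C at every k in [4,j-1].
  j=4: rhs holds (empty prefix). k = 0.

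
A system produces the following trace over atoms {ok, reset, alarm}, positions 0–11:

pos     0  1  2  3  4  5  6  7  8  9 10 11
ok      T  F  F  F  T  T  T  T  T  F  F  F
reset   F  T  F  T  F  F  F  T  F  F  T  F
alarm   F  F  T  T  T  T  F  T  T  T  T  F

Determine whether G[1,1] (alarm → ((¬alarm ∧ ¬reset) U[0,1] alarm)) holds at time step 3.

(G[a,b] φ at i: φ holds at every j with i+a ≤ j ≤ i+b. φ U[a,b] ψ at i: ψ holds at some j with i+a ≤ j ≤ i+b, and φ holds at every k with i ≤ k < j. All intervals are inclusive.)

Check (alarm → ((¬alarm ∧ ¬reset) U[0,1] alarm)) at every j in [4,4]:
  j=4: antecedent true; consequent holds → ✓
All positions satisfy it → formula holds.

True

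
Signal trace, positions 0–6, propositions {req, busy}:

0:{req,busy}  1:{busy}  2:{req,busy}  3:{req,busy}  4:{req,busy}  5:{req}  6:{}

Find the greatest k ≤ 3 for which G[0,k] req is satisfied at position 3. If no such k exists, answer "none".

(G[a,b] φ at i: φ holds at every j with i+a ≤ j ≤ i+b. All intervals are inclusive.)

req must hold from j=3 onward; find where it first fails.
  j=3: holds
  j=4: holds
  j=5: holds
  j=6: fails
Holds on [3,5], so largest k = 2.

2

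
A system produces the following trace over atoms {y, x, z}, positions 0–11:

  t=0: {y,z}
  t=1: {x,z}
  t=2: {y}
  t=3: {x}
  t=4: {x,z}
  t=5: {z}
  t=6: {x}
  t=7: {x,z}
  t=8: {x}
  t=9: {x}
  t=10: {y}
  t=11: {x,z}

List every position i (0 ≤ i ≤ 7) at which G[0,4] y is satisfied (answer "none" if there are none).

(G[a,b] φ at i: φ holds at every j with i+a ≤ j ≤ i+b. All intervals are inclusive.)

Evaluate at each i in [0,7]:
  i=0: ✗ (fails at j=1)
  i=1: ✗ (fails at j=1)
  i=2: ✗ (fails at j=3)
  i=3: ✗ (fails at j=3)
  i=4: ✗ (fails at j=4)
  i=5: ✗ (fails at j=5)
  i=6: ✗ (fails at j=6)
  i=7: ✗ (fails at j=7)

none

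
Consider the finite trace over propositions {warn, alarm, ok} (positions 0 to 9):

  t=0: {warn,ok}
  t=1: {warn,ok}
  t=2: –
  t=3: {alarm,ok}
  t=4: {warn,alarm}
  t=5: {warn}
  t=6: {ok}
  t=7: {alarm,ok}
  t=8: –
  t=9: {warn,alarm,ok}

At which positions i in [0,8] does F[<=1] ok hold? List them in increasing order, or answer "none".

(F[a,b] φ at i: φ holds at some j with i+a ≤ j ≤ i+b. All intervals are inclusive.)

Evaluate at each i in [0,8]:
  i=0: ✓ (witness j=0)
  i=1: ✓ (witness j=1)
  i=2: ✓ (witness j=3)
  i=3: ✓ (witness j=3)
  i=4: ✗ (none in [4,5])
  i=5: ✓ (witness j=6)
  i=6: ✓ (witness j=6)
  i=7: ✓ (witness j=7)
  i=8: ✓ (witness j=9)

0, 1, 2, 3, 5, 6, 7, 8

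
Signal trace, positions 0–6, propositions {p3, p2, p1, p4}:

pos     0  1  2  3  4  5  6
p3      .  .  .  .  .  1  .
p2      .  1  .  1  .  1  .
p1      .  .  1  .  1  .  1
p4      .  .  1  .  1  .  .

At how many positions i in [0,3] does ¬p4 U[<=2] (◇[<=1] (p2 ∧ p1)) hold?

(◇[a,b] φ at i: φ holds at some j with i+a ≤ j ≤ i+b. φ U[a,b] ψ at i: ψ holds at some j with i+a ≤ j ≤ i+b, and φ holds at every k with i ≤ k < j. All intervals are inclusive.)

0

Evaluate at each i in [0,3]:
  i=0: ✗ (no rhs in [0,2])
  i=1: ✗ (no rhs in [1,3])
  i=2: ✗ (no rhs in [2,4])
  i=3: ✗ (no rhs in [3,5])
Positions where it holds: {} → 0.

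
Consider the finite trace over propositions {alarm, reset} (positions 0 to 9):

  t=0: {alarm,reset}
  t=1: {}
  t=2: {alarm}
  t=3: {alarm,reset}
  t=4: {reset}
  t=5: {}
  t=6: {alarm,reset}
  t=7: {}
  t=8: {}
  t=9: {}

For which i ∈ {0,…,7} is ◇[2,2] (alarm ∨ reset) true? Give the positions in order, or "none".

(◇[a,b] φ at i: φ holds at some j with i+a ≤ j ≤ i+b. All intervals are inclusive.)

0, 1, 2, 4

Evaluate at each i in [0,7]:
  i=0: ✓ (witness j=2)
  i=1: ✓ (witness j=3)
  i=2: ✓ (witness j=4)
  i=3: ✗ (none in [5,5])
  i=4: ✓ (witness j=6)
  i=5: ✗ (none in [7,7])
  i=6: ✗ (none in [8,8])
  i=7: ✗ (none in [9,9])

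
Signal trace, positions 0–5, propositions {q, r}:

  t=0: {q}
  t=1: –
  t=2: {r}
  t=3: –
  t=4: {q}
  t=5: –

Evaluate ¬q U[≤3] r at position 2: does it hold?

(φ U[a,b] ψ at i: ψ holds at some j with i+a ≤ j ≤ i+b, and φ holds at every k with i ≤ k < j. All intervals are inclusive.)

Need some j in [2,5] with r, and ¬q at every k in [2,j-1].
  j=2: r holds; no prefix to check → satisfied.

Yes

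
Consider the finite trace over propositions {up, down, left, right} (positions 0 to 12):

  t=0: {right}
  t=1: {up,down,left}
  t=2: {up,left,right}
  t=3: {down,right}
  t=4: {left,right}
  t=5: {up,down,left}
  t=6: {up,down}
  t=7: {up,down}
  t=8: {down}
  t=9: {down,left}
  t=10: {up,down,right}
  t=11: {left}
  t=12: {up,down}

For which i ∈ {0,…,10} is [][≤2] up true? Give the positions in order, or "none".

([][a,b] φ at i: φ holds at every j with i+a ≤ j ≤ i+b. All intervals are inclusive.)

Evaluate at each i in [0,10]:
  i=0: ✗ (fails at j=0)
  i=1: ✗ (fails at j=3)
  i=2: ✗ (fails at j=3)
  i=3: ✗ (fails at j=3)
  i=4: ✗ (fails at j=4)
  i=5: ✓ (all of [5,7])
  i=6: ✗ (fails at j=8)
  i=7: ✗ (fails at j=8)
  i=8: ✗ (fails at j=8)
  i=9: ✗ (fails at j=9)
  i=10: ✗ (fails at j=11)

5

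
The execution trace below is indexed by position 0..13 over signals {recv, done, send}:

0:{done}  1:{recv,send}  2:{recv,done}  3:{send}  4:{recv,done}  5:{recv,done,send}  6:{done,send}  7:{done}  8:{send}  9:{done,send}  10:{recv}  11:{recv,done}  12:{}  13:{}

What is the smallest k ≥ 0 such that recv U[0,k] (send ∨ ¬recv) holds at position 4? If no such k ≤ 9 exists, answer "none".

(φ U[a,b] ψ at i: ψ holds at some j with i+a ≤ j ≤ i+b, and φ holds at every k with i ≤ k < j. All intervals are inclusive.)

1

Need earliest j ≥ 4 with (send ∨ ¬recv), and recv at every k in [4,j-1].
  j=4: rhs fails.
  j=5: rhs holds; lhs holds on [4,4]. k = 1.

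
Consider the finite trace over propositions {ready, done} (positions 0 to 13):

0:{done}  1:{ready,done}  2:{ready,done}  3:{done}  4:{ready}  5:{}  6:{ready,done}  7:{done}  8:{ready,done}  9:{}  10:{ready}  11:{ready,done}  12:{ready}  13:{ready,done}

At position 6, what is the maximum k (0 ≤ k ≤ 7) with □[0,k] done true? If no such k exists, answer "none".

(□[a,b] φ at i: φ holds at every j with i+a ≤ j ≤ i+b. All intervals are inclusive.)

2

done must hold from j=6 onward; find where it first fails.
  j=6: holds
  j=7: holds
  j=8: holds
  j=9: fails
Holds on [6,8], so largest k = 2.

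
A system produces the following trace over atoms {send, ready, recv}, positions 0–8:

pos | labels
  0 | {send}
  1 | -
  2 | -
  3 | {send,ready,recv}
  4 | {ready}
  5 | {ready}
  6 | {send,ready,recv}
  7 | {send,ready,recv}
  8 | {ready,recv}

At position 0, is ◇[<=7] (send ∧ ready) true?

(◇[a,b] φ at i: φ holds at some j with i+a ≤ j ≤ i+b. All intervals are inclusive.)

Holds

Check (send ∧ ready) at each j in [0,7]:
  j=0: false
  j=1: false
  j=2: false
  j=3: true
  j=4: false
  j=5: false
  j=6: true
  j=7: true
Found at j=3 → formula holds.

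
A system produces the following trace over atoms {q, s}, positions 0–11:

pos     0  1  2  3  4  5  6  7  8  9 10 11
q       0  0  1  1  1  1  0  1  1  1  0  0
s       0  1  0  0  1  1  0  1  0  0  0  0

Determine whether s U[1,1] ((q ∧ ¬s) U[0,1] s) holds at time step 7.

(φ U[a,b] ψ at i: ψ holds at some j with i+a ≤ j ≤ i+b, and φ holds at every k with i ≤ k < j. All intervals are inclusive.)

Need some j in [8,8] with ((q ∧ ¬s) U[0,1] s), and s at every k in [7,j-1].
  j=8: ((q ∧ ¬s) U[0,1] s) — fails.
No j in the window works → until fails.

Does not hold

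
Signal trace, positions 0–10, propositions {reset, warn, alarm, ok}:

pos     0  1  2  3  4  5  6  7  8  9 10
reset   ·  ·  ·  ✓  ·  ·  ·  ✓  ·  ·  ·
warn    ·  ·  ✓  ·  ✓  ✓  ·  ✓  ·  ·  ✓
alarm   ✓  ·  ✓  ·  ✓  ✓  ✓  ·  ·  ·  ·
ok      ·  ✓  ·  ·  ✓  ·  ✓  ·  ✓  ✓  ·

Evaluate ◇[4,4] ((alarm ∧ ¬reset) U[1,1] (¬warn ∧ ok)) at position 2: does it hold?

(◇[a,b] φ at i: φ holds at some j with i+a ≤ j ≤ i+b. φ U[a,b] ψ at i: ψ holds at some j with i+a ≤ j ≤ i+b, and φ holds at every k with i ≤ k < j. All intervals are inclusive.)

Check ((alarm ∧ ¬reset) U[1,1] (¬warn ∧ ok)) at each j in [6,6]:
  j=6: fails
No position in the window satisfies it → formula fails.

Does not hold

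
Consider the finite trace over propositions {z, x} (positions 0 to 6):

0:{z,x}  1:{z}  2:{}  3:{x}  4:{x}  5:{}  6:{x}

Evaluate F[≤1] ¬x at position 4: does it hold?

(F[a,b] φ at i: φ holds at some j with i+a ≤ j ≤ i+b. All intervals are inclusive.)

True

Check ¬x at each j in [4,5]:
  j=4: false
  j=5: true
Found at j=5 → formula holds.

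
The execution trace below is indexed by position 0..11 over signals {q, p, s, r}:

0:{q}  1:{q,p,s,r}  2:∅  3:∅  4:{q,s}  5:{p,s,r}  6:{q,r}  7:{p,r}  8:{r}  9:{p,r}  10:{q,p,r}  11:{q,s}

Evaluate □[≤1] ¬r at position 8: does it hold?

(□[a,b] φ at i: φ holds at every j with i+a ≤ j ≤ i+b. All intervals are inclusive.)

Check ¬r at every j in [8,9]:
  j=8: false
  j=9: false
Fails at j=8 → formula fails.

False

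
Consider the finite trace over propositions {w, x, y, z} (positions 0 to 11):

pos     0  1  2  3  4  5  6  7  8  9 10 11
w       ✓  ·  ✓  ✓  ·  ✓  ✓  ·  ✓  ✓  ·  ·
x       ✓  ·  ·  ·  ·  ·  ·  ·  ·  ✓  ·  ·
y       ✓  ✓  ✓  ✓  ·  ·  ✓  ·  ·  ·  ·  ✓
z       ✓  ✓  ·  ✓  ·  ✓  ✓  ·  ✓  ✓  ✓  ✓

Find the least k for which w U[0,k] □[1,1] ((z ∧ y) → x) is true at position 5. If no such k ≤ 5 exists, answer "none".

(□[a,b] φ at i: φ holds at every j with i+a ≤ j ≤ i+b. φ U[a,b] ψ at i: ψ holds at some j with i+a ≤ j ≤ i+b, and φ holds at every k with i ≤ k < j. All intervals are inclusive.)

1

Need earliest j ≥ 5 with □[1,1] ((z ∧ y) → x), and w at every k in [5,j-1].
  j=5: rhs fails.
  j=6: rhs holds; lhs holds on [5,5]. k = 1.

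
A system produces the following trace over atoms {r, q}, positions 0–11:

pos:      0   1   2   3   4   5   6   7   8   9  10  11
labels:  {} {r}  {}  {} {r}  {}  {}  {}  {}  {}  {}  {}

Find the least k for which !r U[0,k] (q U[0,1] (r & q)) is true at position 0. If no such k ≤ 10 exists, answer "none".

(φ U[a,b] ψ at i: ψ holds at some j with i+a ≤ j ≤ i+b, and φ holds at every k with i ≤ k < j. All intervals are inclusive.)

none

Need earliest j ≥ 0 with (q U[0,1] (r & q)), and !r at every k in [0,j-1].
  j=0: rhs fails.
  j=1: rhs fails.
  j=2: rhs fails.
  j=3: rhs fails.
  j=4: rhs fails.
  j=5: rhs fails.
  j=6: rhs fails.
  j=7: rhs fails.
  j=8: rhs fails.
  j=9: rhs fails.
  j=10: rhs fails.
No witness within the range → none.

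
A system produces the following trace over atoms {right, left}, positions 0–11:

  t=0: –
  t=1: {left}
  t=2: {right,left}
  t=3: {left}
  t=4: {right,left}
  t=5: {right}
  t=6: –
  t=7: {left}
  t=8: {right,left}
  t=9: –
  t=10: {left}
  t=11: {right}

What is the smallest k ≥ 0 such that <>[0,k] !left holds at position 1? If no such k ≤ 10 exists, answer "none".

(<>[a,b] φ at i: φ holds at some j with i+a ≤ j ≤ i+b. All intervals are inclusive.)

Scan j = 1,2,… for !left:
  j=1: fails
  j=2: fails
  j=3: fails
  j=4: fails
  j=5: holds
First hit at j=5, so smallest k = 5-1 = 4.

4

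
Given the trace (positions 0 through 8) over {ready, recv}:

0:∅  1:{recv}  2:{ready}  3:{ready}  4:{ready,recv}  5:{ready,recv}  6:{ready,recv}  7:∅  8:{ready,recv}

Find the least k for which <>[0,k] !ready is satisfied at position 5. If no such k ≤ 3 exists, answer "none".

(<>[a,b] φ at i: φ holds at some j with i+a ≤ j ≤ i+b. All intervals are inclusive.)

2

Scan j = 5,6,… for !ready:
  j=5: fails
  j=6: fails
  j=7: holds
First hit at j=7, so smallest k = 7-5 = 2.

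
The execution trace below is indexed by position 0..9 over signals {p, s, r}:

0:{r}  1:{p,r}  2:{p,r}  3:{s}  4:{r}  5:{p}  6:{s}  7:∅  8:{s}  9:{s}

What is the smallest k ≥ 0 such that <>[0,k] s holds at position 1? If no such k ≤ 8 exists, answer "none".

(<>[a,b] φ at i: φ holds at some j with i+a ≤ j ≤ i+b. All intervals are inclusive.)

Scan j = 1,2,… for s:
  j=1: fails
  j=2: fails
  j=3: holds
First hit at j=3, so smallest k = 3-1 = 2.

2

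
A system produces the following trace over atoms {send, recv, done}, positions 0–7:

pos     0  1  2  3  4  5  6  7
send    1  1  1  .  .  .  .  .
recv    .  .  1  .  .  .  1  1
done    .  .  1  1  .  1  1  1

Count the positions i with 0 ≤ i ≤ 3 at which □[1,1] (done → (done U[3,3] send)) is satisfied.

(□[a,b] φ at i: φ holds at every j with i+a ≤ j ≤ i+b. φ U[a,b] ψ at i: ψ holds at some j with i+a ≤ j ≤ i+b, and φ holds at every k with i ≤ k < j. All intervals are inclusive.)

2

Evaluate at each i in [0,3]:
  i=0: ✓ (all of [1,1])
  i=1: ✗ (fails at j=2)
  i=2: ✗ (fails at j=3)
  i=3: ✓ (all of [4,4])
Positions where it holds: {0, 3} → 2.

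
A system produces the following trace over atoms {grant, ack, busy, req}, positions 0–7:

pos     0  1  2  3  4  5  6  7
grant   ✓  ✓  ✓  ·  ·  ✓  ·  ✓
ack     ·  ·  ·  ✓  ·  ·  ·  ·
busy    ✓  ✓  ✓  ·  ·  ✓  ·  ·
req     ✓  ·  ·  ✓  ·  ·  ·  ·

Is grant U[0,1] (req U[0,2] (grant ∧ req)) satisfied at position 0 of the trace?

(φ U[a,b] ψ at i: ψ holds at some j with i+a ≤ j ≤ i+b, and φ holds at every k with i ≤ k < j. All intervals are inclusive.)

Need some j in [0,1] with (req U[0,2] (grant ∧ req)), and grant at every k in [0,j-1].
  j=0: (req U[0,2] (grant ∧ req)) holds; no prefix to check → satisfied.

Holds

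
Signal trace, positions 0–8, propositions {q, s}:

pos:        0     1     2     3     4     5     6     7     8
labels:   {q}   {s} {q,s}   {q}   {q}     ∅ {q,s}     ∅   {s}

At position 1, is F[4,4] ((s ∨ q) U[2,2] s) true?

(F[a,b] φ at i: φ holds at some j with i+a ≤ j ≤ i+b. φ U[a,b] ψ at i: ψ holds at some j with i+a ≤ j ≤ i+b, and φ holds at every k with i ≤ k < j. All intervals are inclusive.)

False

Check ((s ∨ q) U[2,2] s) at each j in [5,5]:
  j=5: fails
No position in the window satisfies it → formula fails.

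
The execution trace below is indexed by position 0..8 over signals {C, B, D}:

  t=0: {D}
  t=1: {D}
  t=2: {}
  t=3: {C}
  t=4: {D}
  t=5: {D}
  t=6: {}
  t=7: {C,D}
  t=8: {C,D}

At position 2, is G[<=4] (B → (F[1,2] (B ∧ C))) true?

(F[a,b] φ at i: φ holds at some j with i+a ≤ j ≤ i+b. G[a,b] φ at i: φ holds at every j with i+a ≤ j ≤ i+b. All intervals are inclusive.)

Holds

Check (B → (F[1,2] (B ∧ C))) at every j in [2,6]:
  j=2: antecedent false → ✓
  j=3: antecedent false → ✓
  j=4: antecedent false → ✓
  j=5: antecedent false → ✓
  j=6: antecedent false → ✓
All positions satisfy it → formula holds.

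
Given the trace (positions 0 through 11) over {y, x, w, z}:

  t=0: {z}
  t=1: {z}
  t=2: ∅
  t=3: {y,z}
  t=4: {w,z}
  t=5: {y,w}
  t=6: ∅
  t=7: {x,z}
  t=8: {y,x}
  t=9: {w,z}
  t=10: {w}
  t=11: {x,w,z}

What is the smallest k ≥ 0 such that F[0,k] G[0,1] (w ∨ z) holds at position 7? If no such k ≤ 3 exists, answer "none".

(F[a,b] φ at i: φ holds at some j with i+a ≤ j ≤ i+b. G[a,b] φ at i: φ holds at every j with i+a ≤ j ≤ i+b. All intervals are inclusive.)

Scan j = 7,8,… for G[0,1] (w ∨ z):
  j=7: fails
  j=8: fails
  j=9: holds
First hit at j=9, so smallest k = 9-7 = 2.

2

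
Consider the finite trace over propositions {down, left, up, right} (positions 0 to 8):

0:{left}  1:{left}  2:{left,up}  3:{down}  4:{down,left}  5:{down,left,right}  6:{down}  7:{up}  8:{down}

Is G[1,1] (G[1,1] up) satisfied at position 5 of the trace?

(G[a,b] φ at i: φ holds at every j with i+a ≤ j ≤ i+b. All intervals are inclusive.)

Check G[1,1] up at every j in [6,6]:
  j=6: holds on [7,7]
All positions satisfy it → formula holds.

Yes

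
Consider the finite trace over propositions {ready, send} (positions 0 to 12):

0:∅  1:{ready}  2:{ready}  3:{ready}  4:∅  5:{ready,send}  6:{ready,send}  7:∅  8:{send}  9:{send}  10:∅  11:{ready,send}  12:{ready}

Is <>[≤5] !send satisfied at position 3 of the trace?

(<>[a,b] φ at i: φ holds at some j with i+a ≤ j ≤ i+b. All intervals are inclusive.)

Check !send at each j in [3,8]:
  j=3: true
  j=4: true
  j=5: false
  j=6: false
  j=7: true
  j=8: false
Found at j=3 → formula holds.

Holds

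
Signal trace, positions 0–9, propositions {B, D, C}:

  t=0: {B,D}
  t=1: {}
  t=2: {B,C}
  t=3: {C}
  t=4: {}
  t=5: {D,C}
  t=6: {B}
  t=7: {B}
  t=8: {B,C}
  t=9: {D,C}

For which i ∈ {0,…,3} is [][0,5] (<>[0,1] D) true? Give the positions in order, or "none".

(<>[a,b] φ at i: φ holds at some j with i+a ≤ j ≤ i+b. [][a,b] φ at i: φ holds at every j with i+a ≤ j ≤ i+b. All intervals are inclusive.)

Evaluate at each i in [0,3]:
  i=0: ✗ (fails at j=1)
  i=1: ✗ (fails at j=1)
  i=2: ✗ (fails at j=2)
  i=3: ✗ (fails at j=3)

none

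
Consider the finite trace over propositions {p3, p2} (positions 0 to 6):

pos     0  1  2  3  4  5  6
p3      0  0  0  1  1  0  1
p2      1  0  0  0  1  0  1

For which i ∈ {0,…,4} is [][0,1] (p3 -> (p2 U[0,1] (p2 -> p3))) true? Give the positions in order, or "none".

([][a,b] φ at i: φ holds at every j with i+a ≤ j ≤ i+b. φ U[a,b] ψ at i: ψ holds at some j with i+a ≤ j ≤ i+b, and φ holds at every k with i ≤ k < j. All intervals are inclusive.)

0, 1, 2, 3, 4

Evaluate at each i in [0,4]:
  i=0: ✓ (all of [0,1])
  i=1: ✓ (all of [1,2])
  i=2: ✓ (all of [2,3])
  i=3: ✓ (all of [3,4])
  i=4: ✓ (all of [4,5])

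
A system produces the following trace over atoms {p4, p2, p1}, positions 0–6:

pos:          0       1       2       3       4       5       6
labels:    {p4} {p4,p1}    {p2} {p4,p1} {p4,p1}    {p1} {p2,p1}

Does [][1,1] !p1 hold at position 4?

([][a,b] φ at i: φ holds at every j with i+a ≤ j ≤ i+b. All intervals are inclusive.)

False

Check !p1 at every j in [5,5]:
  j=5: false
Fails at j=5 → formula fails.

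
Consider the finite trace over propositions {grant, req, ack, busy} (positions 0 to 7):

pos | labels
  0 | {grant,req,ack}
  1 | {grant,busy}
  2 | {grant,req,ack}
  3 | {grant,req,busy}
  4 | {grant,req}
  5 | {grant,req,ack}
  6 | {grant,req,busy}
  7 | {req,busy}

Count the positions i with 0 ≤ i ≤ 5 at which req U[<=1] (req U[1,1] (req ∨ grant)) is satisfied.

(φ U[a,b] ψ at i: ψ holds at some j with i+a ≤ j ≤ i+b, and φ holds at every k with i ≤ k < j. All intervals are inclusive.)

Evaluate at each i in [0,5]:
  i=0: ✓ (rhs at j=0)
  i=1: ✗ (lhs fails at k=1 before rhs at j=2)
  i=2: ✓ (rhs at j=2)
  i=3: ✓ (rhs at j=3)
  i=4: ✓ (rhs at j=4)
  i=5: ✓ (rhs at j=5)
Positions where it holds: {0, 2, 3, 4, 5} → 5.

5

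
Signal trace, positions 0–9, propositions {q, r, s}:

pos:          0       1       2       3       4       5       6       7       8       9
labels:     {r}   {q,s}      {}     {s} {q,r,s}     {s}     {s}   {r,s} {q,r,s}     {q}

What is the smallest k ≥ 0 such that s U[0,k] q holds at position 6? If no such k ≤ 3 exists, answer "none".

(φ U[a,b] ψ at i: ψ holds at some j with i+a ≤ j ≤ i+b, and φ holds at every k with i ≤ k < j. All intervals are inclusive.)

2

Need earliest j ≥ 6 with q, and s at every k in [6,j-1].
  j=6: rhs fails.
  j=7: rhs fails.
  j=8: rhs holds; lhs holds on [6,7]. k = 2.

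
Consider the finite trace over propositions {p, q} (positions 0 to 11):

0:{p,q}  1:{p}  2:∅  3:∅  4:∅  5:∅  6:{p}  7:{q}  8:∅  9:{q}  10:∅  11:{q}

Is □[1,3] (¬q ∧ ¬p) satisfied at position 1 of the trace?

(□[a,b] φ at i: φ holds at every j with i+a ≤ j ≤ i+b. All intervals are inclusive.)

Yes

Check (¬q ∧ ¬p) at every j in [2,4]:
  j=2: true
  j=3: true
  j=4: true
All positions satisfy it → formula holds.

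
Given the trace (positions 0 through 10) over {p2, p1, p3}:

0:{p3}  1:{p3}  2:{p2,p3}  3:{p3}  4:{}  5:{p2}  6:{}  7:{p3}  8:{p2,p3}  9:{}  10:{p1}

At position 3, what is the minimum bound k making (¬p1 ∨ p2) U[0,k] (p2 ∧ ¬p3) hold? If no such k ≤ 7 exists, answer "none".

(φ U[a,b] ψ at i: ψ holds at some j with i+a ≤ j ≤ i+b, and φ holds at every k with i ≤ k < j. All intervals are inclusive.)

Need earliest j ≥ 3 with (p2 ∧ ¬p3), and (¬p1 ∨ p2) at every k in [3,j-1].
  j=3: rhs fails.
  j=4: rhs fails.
  j=5: rhs holds; lhs holds on [3,4]. k = 2.

2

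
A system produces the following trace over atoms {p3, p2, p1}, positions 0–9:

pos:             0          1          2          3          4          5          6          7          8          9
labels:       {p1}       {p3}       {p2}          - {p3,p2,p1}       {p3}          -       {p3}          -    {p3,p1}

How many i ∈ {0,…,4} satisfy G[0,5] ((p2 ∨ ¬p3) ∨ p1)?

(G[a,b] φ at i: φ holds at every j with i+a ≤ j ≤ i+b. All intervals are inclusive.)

Evaluate at each i in [0,4]:
  i=0: ✗ (fails at j=1)
  i=1: ✗ (fails at j=1)
  i=2: ✗ (fails at j=5)
  i=3: ✗ (fails at j=5)
  i=4: ✗ (fails at j=5)
Positions where it holds: {} → 0.

0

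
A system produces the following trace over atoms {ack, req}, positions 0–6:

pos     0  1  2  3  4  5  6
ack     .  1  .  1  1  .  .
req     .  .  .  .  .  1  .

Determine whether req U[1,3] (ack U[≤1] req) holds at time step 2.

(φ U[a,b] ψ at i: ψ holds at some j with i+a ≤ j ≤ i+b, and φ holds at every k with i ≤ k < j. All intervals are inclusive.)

Need some j in [3,5] with (ack U[≤1] req), and req at every k in [2,j-1].
  j=3: (ack U[≤1] req) — fails.
  j=4: (ack U[≤1] req) holds, but req fails at k=2 → not this j.
  j=5: (ack U[≤1] req) holds, but req fails at k=2 → not this j.
No j in the window works → until fails.

No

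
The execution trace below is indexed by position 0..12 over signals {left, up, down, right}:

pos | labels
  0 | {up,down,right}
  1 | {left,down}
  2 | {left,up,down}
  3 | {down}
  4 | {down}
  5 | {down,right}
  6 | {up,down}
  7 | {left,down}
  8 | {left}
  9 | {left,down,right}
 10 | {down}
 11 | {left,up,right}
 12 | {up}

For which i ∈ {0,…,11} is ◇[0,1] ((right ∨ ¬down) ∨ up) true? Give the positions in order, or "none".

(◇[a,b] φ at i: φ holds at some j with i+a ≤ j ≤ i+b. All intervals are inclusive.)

Evaluate at each i in [0,11]:
  i=0: ✓ (witness j=0)
  i=1: ✓ (witness j=2)
  i=2: ✓ (witness j=2)
  i=3: ✗ (none in [3,4])
  i=4: ✓ (witness j=5)
  i=5: ✓ (witness j=5)
  i=6: ✓ (witness j=6)
  i=7: ✓ (witness j=8)
  i=8: ✓ (witness j=8)
  i=9: ✓ (witness j=9)
  i=10: ✓ (witness j=11)
  i=11: ✓ (witness j=11)

0, 1, 2, 4, 5, 6, 7, 8, 9, 10, 11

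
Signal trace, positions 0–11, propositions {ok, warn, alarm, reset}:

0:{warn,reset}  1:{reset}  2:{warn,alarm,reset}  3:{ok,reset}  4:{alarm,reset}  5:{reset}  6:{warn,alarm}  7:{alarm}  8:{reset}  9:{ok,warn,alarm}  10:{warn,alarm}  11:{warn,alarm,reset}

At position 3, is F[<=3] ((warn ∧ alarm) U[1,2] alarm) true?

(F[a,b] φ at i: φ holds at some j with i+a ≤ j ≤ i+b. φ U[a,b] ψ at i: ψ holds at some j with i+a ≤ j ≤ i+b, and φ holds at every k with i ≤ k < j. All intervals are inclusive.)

Check ((warn ∧ alarm) U[1,2] alarm) at each j in [3,6]:
  j=3: fails
  j=4: fails
  j=5: fails
  j=6: holds
Found at j=6 → formula holds.

True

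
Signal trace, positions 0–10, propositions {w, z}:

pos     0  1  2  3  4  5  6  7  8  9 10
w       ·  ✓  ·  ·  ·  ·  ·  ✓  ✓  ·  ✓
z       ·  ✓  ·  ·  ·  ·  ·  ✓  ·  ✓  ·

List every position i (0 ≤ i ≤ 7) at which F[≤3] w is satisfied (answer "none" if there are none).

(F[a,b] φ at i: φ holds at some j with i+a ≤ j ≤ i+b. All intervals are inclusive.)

0, 1, 4, 5, 6, 7

Evaluate at each i in [0,7]:
  i=0: ✓ (witness j=1)
  i=1: ✓ (witness j=1)
  i=2: ✗ (none in [2,5])
  i=3: ✗ (none in [3,6])
  i=4: ✓ (witness j=7)
  i=5: ✓ (witness j=7)
  i=6: ✓ (witness j=7)
  i=7: ✓ (witness j=7)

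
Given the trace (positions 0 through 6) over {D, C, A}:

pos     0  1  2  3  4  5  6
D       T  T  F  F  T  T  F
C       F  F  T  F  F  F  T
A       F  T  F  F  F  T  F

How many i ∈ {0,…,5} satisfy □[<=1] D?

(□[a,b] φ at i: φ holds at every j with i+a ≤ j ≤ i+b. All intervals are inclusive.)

2

Evaluate at each i in [0,5]:
  i=0: ✓ (all of [0,1])
  i=1: ✗ (fails at j=2)
  i=2: ✗ (fails at j=2)
  i=3: ✗ (fails at j=3)
  i=4: ✓ (all of [4,5])
  i=5: ✗ (fails at j=6)
Positions where it holds: {0, 4} → 2.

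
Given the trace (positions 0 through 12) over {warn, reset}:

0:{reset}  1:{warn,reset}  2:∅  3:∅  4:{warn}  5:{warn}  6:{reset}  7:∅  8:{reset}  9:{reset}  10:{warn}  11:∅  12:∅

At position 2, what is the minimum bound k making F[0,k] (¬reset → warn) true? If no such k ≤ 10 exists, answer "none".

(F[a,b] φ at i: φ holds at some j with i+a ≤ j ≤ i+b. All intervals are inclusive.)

2

Scan j = 2,3,… for (¬reset → warn):
  j=2: fails
  j=3: fails
  j=4: holds
First hit at j=4, so smallest k = 4-2 = 2.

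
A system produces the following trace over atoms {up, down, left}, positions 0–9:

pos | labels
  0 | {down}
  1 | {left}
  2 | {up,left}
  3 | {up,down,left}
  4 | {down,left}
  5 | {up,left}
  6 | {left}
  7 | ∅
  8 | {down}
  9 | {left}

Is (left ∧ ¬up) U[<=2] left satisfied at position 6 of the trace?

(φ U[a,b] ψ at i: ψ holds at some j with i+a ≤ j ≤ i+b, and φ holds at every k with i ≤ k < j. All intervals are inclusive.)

Need some j in [6,8] with left, and (left ∧ ¬up) at every k in [6,j-1].
  j=6: left holds; no prefix to check → satisfied.

Holds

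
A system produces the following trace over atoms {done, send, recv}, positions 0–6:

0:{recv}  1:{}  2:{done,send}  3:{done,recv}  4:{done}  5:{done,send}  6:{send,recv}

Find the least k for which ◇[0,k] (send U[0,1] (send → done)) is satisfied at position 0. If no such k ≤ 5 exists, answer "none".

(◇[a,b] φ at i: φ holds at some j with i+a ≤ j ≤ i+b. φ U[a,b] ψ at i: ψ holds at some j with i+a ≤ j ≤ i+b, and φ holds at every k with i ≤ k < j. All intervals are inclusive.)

0

Scan j = 0,1,… for (send U[0,1] (send → done)):
  j=0: holds
First hit at j=0, so smallest k = 0-0 = 0.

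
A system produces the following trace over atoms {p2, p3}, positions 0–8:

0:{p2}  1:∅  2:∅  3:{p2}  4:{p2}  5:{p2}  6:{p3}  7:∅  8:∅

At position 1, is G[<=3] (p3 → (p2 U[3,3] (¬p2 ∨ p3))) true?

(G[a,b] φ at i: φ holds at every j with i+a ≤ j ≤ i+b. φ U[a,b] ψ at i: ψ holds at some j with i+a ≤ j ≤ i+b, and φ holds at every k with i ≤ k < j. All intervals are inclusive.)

Holds

Check (p3 → (p2 U[3,3] (¬p2 ∨ p3))) at every j in [1,4]:
  j=1: antecedent false → ✓
  j=2: antecedent false → ✓
  j=3: antecedent false → ✓
  j=4: antecedent false → ✓
All positions satisfy it → formula holds.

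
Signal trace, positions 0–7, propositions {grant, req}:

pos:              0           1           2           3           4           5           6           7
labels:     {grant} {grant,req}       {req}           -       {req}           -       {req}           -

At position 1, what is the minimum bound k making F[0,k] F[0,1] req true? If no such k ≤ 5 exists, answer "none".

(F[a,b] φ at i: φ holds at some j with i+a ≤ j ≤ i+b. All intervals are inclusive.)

Scan j = 1,2,… for F[0,1] req:
  j=1: holds
First hit at j=1, so smallest k = 1-1 = 0.

0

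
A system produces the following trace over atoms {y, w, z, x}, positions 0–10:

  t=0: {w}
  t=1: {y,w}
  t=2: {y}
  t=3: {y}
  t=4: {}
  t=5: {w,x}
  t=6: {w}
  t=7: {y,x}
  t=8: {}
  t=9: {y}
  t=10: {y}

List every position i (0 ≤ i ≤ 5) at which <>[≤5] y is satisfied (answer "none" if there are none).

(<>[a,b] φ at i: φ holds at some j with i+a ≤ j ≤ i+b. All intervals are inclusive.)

0, 1, 2, 3, 4, 5

Evaluate at each i in [0,5]:
  i=0: ✓ (witness j=1)
  i=1: ✓ (witness j=1)
  i=2: ✓ (witness j=2)
  i=3: ✓ (witness j=3)
  i=4: ✓ (witness j=7)
  i=5: ✓ (witness j=7)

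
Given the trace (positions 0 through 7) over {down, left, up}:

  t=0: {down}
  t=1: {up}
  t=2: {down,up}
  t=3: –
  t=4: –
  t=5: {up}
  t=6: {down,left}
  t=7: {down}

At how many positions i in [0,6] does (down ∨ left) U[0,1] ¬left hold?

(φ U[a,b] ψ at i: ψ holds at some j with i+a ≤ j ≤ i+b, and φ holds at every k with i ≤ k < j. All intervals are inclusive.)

Evaluate at each i in [0,6]:
  i=0: ✓ (rhs at j=0)
  i=1: ✓ (rhs at j=1)
  i=2: ✓ (rhs at j=2)
  i=3: ✓ (rhs at j=3)
  i=4: ✓ (rhs at j=4)
  i=5: ✓ (rhs at j=5)
  i=6: ✓ (rhs at j=7; lhs holds on [6,6])
Positions where it holds: {0, 1, 2, 3, 4, 5, 6} → 7.

7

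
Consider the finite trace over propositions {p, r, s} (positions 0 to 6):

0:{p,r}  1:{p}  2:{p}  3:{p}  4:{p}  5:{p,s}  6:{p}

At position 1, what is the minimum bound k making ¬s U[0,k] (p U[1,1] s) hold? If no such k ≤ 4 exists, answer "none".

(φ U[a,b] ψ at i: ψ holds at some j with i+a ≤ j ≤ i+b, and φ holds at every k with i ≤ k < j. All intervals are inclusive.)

3

Need earliest j ≥ 1 with (p U[1,1] s), and ¬s at every k in [1,j-1].
  j=1: rhs fails.
  j=2: rhs fails.
  j=3: rhs fails.
  j=4: rhs holds; lhs holds on [1,3]. k = 3.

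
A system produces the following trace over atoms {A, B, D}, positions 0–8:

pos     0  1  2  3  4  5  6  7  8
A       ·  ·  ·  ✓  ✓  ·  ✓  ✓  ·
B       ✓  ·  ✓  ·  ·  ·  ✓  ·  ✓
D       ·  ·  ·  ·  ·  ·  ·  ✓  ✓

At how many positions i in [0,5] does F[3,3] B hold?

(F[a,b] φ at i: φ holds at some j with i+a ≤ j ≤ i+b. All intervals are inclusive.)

Evaluate at each i in [0,5]:
  i=0: ✗ (none in [3,3])
  i=1: ✗ (none in [4,4])
  i=2: ✗ (none in [5,5])
  i=3: ✓ (witness j=6)
  i=4: ✗ (none in [7,7])
  i=5: ✓ (witness j=8)
Positions where it holds: {3, 5} → 2.

2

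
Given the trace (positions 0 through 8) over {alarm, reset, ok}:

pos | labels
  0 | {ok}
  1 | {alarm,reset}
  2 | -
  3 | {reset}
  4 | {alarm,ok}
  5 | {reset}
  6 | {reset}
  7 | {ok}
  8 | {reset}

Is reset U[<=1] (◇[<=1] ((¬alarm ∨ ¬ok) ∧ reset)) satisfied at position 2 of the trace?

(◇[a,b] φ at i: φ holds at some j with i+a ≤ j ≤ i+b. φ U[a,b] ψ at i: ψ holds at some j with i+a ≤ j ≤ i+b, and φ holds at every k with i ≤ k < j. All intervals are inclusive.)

Need some j in [2,3] with ◇[<=1] ((¬alarm ∨ ¬ok) ∧ reset), and reset at every k in [2,j-1].
  j=2: ◇[<=1] ((¬alarm ∨ ¬ok) ∧ reset) holds; no prefix to check → satisfied.

Yes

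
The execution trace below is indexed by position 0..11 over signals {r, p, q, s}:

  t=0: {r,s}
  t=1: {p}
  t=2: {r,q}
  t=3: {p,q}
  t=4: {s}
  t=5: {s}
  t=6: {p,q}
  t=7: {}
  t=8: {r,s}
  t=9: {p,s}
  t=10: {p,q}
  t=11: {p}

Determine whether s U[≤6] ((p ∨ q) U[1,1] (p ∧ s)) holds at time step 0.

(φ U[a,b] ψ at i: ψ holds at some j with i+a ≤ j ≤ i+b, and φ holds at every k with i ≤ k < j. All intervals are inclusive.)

Does not hold

Need some j in [0,6] with ((p ∨ q) U[1,1] (p ∧ s)), and s at every k in [0,j-1].
  j=0: ((p ∨ q) U[1,1] (p ∧ s)) — fails.
  j=1: ((p ∨ q) U[1,1] (p ∧ s)) — fails.
  j=2: ((p ∨ q) U[1,1] (p ∧ s)) — fails.
  j=3: ((p ∨ q) U[1,1] (p ∧ s)) — fails.
  j=4: ((p ∨ q) U[1,1] (p ∧ s)) — fails.
  j=5: ((p ∨ q) U[1,1] (p ∧ s)) — fails.
  j=6: ((p ∨ q) U[1,1] (p ∧ s)) — fails.
No j in the window works → until fails.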